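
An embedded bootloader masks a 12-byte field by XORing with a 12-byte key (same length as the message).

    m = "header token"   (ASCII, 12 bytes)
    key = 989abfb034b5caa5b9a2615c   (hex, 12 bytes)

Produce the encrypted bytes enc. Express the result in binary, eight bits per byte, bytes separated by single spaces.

68 xor 98 = f0
65 xor 9a = ff
61 xor bf = de
64 xor b0 = d4
65 xor 34 = 51
72 xor b5 = c7
20 xor ca = ea
74 xor a5 = d1
6f xor b9 = d6
6b xor a2 = c9
65 xor 61 = 04
6e xor 5c = 32

11110000 11111111 11011110 11010100 01010001 11000111 11101010 11010001 11010110 11001001 00000100 00110010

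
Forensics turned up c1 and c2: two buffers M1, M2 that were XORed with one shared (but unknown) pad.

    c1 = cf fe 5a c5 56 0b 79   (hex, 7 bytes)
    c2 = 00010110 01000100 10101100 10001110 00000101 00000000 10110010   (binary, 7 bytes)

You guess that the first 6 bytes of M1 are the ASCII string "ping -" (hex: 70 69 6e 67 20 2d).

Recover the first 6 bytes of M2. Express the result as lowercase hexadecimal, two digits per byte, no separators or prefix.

a9d3982c7326

First, c1 ⊕ c2 = (M1 ⊕ K) ⊕ (M2 ⊕ K) = M1 ⊕ M2, so the key drops out. Then M2 = (M1 ⊕ M2) ⊕ M1 over the first 6 bytes.
byte 0: (cf ⊕ 16) ⊕ 70 = d9 ⊕ 70 = a9
byte 1: (fe ⊕ 44) ⊕ 69 = ba ⊕ 69 = d3
byte 2: (5a ⊕ ac) ⊕ 6e = f6 ⊕ 6e = 98
byte 3: (c5 ⊕ 8e) ⊕ 67 = 4b ⊕ 67 = 2c
byte 4: (56 ⊕ 05) ⊕ 20 = 53 ⊕ 20 = 73
byte 5: (0b ⊕ 00) ⊕ 2d = 0b ⊕ 2d = 26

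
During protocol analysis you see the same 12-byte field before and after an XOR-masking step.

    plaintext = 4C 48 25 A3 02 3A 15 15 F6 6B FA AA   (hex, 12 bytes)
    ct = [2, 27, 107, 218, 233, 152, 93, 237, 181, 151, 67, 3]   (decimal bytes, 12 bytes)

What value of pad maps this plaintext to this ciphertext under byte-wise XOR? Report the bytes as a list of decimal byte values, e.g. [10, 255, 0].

[78, 83, 78, 121, 235, 162, 72, 248, 67, 252, 185, 169]

Since ct = plaintext ⊕ pad, XORing both sides with plaintext gives pad = plaintext ⊕ ct.
 76 ⊕   2 =  78
 72 ⊕  27 =  83
 37 ⊕ 107 =  78
163 ⊕ 218 = 121
  2 ⊕ 233 = 235
 58 ⊕ 152 = 162
 21 ⊕  93 =  72
 21 ⊕ 237 = 248
246 ⊕ 181 =  67
107 ⊕ 151 = 252
250 ⊕  67 = 185
170 ⊕   3 = 169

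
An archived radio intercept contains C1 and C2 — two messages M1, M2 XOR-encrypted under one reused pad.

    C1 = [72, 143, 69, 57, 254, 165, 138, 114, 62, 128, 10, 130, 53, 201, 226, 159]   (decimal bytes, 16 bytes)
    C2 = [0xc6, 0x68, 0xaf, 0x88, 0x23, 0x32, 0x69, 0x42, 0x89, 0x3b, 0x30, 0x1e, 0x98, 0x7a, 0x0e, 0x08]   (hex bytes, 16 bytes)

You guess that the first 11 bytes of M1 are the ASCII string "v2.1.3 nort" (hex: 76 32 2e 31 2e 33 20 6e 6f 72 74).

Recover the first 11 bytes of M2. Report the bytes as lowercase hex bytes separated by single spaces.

f8 d5 c4 80 f3 a4 c3 5e d8 c9 4e

First, C1 ⊕ C2 = (M1 ⊕ K) ⊕ (M2 ⊕ K) = M1 ⊕ M2, so the key drops out. Then M2 = (M1 ⊕ M2) ⊕ M1 over the first 11 bytes.
byte 0: (48 ⊕ c6) ⊕ 76 = 8e ⊕ 76 = f8
byte 1: (8f ⊕ 68) ⊕ 32 = e7 ⊕ 32 = d5
byte 2: (45 ⊕ af) ⊕ 2e = ea ⊕ 2e = c4
byte 3: (39 ⊕ 88) ⊕ 31 = b1 ⊕ 31 = 80
byte 4: (fe ⊕ 23) ⊕ 2e = dd ⊕ 2e = f3
byte 5: (a5 ⊕ 32) ⊕ 33 = 97 ⊕ 33 = a4
byte 6: (8a ⊕ 69) ⊕ 20 = e3 ⊕ 20 = c3
byte 7: (72 ⊕ 42) ⊕ 6e = 30 ⊕ 6e = 5e
byte 8: (3e ⊕ 89) ⊕ 6f = b7 ⊕ 6f = d8
byte 9: (80 ⊕ 3b) ⊕ 72 = bb ⊕ 72 = c9
byte 10: (0a ⊕ 30) ⊕ 74 = 3a ⊕ 74 = 4e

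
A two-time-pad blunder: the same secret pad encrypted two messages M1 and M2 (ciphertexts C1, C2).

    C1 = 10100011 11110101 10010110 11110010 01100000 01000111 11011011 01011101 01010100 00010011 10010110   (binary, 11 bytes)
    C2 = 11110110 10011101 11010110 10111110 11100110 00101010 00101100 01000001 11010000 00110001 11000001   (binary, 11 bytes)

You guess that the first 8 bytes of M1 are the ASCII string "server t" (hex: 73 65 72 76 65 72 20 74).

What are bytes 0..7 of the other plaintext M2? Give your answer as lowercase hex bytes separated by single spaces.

26 0d 32 3a e3 1f d7 68

First, C1 ⊕ C2 = (M1 ⊕ K) ⊕ (M2 ⊕ K) = M1 ⊕ M2, so the key drops out. Then M2 = (M1 ⊕ M2) ⊕ M1 over the first 8 bytes.
byte 0: (a3 ⊕ f6) ⊕ 73 = 55 ⊕ 73 = 26
byte 1: (f5 ⊕ 9d) ⊕ 65 = 68 ⊕ 65 = 0d
byte 2: (96 ⊕ d6) ⊕ 72 = 40 ⊕ 72 = 32
byte 3: (f2 ⊕ be) ⊕ 76 = 4c ⊕ 76 = 3a
byte 4: (60 ⊕ e6) ⊕ 65 = 86 ⊕ 65 = e3
byte 5: (47 ⊕ 2a) ⊕ 72 = 6d ⊕ 72 = 1f
byte 6: (db ⊕ 2c) ⊕ 20 = f7 ⊕ 20 = d7
byte 7: (5d ⊕ 41) ⊕ 74 = 1c ⊕ 74 = 68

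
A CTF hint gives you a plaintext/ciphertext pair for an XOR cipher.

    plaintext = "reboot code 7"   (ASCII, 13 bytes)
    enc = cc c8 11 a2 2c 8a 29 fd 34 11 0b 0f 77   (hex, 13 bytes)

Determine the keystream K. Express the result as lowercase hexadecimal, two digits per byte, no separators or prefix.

Since enc = plaintext ⊕ K, XORing both sides with plaintext gives K = plaintext ⊕ enc.
72 ⊕ cc = be
65 ⊕ c8 = ad
62 ⊕ 11 = 73
6f ⊕ a2 = cd
6f ⊕ 2c = 43
74 ⊕ 8a = fe
20 ⊕ 29 = 09
63 ⊕ fd = 9e
6f ⊕ 34 = 5b
64 ⊕ 11 = 75
65 ⊕ 0b = 6e
20 ⊕ 0f = 2f
37 ⊕ 77 = 40

bead73cd43fe099e5b756e2f40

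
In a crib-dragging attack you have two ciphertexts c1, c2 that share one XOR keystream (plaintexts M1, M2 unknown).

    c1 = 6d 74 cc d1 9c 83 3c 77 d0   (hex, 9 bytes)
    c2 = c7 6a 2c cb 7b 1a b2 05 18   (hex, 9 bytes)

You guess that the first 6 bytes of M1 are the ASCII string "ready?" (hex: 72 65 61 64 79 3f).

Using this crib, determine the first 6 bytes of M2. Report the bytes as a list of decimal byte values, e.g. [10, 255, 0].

[216, 123, 129, 126, 158, 166]

First, c1 ⊕ c2 = (M1 ⊕ K) ⊕ (M2 ⊕ K) = M1 ⊕ M2, so the key drops out. Then M2 = (M1 ⊕ M2) ⊕ M1 over the first 6 bytes.
byte 0: (6d ^ c7) ^ 72 = aa ^ 72 = d8
byte 1: (74 ^ 6a) ^ 65 = 1e ^ 65 = 7b
byte 2: (cc ^ 2c) ^ 61 = e0 ^ 61 = 81
byte 3: (d1 ^ cb) ^ 64 = 1a ^ 64 = 7e
byte 4: (9c ^ 7b) ^ 79 = e7 ^ 79 = 9e
byte 5: (83 ^ 1a) ^ 3f = 99 ^ 3f = a6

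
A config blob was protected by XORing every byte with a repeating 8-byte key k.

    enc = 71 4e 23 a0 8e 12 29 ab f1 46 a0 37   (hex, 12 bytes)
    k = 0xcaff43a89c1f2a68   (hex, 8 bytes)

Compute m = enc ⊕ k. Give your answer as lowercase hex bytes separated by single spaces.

The 8-byte key repeats, so the effective keystream is ca ff 43 a8 9c 1f 2a 68 ca ff 43 a8.
byte 0: 01110001 xor 11001010 = 10111011
byte 1: 01001110 xor 11111111 = 10110001
byte 2: 00100011 xor 01000011 = 01100000
byte 3: 10100000 xor 10101000 = 00001000
byte 4: 10001110 xor 10011100 = 00010010
byte 5: 00010010 xor 00011111 = 00001101
byte 6: 00101001 xor 00101010 = 00000011
byte 7: 10101011 xor 01101000 = 11000011
byte 8: 11110001 xor 11001010 = 00111011
byte 9: 01000110 xor 11111111 = 10111001
byte 10: 10100000 xor 01000011 = 11100011
byte 11: 00110111 xor 10101000 = 10011111

bb b1 60 08 12 0d 03 c3 3b b9 e3 9f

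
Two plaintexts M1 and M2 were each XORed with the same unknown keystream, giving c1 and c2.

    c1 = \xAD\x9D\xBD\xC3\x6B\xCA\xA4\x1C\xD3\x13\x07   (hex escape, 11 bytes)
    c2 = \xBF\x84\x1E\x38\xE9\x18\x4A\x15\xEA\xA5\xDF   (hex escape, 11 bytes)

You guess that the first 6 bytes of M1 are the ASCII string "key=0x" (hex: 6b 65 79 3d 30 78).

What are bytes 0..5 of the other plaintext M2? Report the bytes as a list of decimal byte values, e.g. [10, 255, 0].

First, c1 ⊕ c2 = (M1 ⊕ K) ⊕ (M2 ⊕ K) = M1 ⊕ M2, so the key drops out. Then M2 = (M1 ⊕ M2) ⊕ M1 over the first 6 bytes.
byte 0: (ad xor bf) xor 6b = 12 xor 6b = 79
byte 1: (9d xor 84) xor 65 = 19 xor 65 = 7c
byte 2: (bd xor 1e) xor 79 = a3 xor 79 = da
byte 3: (c3 xor 38) xor 3d = fb xor 3d = c6
byte 4: (6b xor e9) xor 30 = 82 xor 30 = b2
byte 5: (ca xor 18) xor 78 = d2 xor 78 = aa

[121, 124, 218, 198, 178, 170]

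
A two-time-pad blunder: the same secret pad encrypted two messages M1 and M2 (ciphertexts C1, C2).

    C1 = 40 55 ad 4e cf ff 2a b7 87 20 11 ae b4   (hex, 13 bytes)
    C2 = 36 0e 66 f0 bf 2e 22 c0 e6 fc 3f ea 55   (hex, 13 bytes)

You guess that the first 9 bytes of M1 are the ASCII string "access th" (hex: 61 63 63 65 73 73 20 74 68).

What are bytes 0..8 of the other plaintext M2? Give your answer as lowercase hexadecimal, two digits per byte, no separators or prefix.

1738a8db03a2280309

First, C1 ⊕ C2 = (M1 ⊕ K) ⊕ (M2 ⊕ K) = M1 ⊕ M2, so the key drops out. Then M2 = (M1 ⊕ M2) ⊕ M1 over the first 9 bytes.
byte 0: (40 xor 36) xor 61 = 76 xor 61 = 17
byte 1: (55 xor 0e) xor 63 = 5b xor 63 = 38
byte 2: (ad xor 66) xor 63 = cb xor 63 = a8
byte 3: (4e xor f0) xor 65 = be xor 65 = db
byte 4: (cf xor bf) xor 73 = 70 xor 73 = 03
byte 5: (ff xor 2e) xor 73 = d1 xor 73 = a2
byte 6: (2a xor 22) xor 20 = 08 xor 20 = 28
byte 7: (b7 xor c0) xor 74 = 77 xor 74 = 03
byte 8: (87 xor e6) xor 68 = 61 xor 68 = 09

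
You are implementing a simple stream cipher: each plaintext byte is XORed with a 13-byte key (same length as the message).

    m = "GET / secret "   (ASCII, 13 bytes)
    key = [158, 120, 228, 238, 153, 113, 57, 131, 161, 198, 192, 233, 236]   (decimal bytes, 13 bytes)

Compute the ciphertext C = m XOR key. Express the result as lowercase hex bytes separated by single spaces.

d9 3d b0 ce b6 51 4a e6 c2 b4 a5 9d cc

XOR is its own inverse, so applying the key byte-wise gives the result directly.
byte 0:  71 ⊕ 158 = 217
byte 1:  69 ⊕ 120 =  61
byte 2:  84 ⊕ 228 = 176
byte 3:  32 ⊕ 238 = 206
byte 4:  47 ⊕ 153 = 182
byte 5:  32 ⊕ 113 =  81
byte 6: 115 ⊕  57 =  74
byte 7: 101 ⊕ 131 = 230
byte 8:  99 ⊕ 161 = 194
byte 9: 114 ⊕ 198 = 180
byte 10: 101 ⊕ 192 = 165
byte 11: 116 ⊕ 233 = 157
byte 12:  32 ⊕ 236 = 204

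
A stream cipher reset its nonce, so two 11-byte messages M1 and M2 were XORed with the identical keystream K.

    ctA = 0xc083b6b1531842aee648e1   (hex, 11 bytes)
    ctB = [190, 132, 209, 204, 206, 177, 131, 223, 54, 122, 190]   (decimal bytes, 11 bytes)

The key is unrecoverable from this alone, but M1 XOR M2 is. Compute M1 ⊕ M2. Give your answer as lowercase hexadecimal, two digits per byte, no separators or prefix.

ctA ⊕ ctB = (M1 ⊕ K) ⊕ (M2 ⊕ K) = M1 ⊕ M2 — the shared key cancels under XOR.
192 xor 190 = 126
131 xor 132 =   7
182 xor 209 = 103
177 xor 204 = 125
 83 xor 206 = 157
 24 xor 177 = 169
 66 xor 131 = 193
174 xor 223 = 113
230 xor  54 = 208
 72 xor 122 =  50
225 xor 190 =  95

7e07677d9da9c171d0325f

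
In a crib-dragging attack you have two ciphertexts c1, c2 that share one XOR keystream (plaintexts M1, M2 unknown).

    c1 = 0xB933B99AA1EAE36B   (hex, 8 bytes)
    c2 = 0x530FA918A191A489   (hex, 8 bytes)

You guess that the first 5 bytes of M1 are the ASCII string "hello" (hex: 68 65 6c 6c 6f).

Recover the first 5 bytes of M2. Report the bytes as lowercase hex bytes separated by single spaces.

First, c1 ⊕ c2 = (M1 ⊕ K) ⊕ (M2 ⊕ K) = M1 ⊕ M2, so the key drops out. Then M2 = (M1 ⊕ M2) ⊕ M1 over the first 5 bytes.
byte 0: (b9 ^ 53) ^ 68 = ea ^ 68 = 82
byte 1: (33 ^ 0f) ^ 65 = 3c ^ 65 = 59
byte 2: (b9 ^ a9) ^ 6c = 10 ^ 6c = 7c
byte 3: (9a ^ 18) ^ 6c = 82 ^ 6c = ee
byte 4: (a1 ^ a1) ^ 6f = 00 ^ 6f = 6f

82 59 7c ee 6f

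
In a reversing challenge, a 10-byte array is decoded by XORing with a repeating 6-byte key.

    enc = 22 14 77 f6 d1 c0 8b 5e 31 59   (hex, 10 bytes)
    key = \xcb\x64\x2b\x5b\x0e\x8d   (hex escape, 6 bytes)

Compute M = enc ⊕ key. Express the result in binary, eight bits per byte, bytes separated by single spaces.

11101001 01110000 01011100 10101101 11011111 01001101 01000000 00111010 00011010 00000010

The 6-byte key repeats, so the effective keystream is cb 64 2b 5b 0e 8d cb 64 2b 5b.
byte 0: 22 xor cb = e9
byte 1: 14 xor 64 = 70
byte 2: 77 xor 2b = 5c
byte 3: f6 xor 5b = ad
byte 4: d1 xor 0e = df
byte 5: c0 xor 8d = 4d
byte 6: 8b xor cb = 40
byte 7: 5e xor 64 = 3a
byte 8: 31 xor 2b = 1a
byte 9: 59 xor 5b = 02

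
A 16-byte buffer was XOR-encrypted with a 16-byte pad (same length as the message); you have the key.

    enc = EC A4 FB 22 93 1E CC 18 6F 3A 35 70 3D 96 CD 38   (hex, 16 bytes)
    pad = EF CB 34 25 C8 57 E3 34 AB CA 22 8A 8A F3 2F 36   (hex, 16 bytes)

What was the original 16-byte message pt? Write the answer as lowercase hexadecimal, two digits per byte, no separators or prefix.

XOR is its own inverse, so applying the key byte-wise gives the result directly.
ec xor ef = 03
a4 xor cb = 6f
fb xor 34 = cf
22 xor 25 = 07
93 xor c8 = 5b
1e xor 57 = 49
cc xor e3 = 2f
18 xor 34 = 2c
6f xor ab = c4
3a xor ca = f0
35 xor 22 = 17
70 xor 8a = fa
3d xor 8a = b7
96 xor f3 = 65
cd xor 2f = e2
38 xor 36 = 0e

036fcf075b492f2cc4f017fab765e20e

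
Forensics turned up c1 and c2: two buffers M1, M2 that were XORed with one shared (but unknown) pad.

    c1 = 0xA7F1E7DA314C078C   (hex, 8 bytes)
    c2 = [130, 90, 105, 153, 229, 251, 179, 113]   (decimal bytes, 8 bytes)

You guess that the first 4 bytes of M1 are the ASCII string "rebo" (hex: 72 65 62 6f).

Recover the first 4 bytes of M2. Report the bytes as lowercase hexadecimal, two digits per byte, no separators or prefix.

57ceec2c

First, c1 ⊕ c2 = (M1 ⊕ K) ⊕ (M2 ⊕ K) = M1 ⊕ M2, so the key drops out. Then M2 = (M1 ⊕ M2) ⊕ M1 over the first 4 bytes.
byte 0: (a7 ⊕ 82) ⊕ 72 = 25 ⊕ 72 = 57
byte 1: (f1 ⊕ 5a) ⊕ 65 = ab ⊕ 65 = ce
byte 2: (e7 ⊕ 69) ⊕ 62 = 8e ⊕ 62 = ec
byte 3: (da ⊕ 99) ⊕ 6f = 43 ⊕ 6f = 2c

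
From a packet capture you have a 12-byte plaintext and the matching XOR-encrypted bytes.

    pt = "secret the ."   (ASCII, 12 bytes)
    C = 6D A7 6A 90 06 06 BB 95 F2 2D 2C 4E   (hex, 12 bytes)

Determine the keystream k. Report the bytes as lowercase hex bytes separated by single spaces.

1e c2 09 e2 63 72 9b e1 9a 48 0c 60

Since C = pt ⊕ k, XORing both sides with pt gives k = pt ⊕ C.
73 ^ 6d = 1e
65 ^ a7 = c2
63 ^ 6a = 09
72 ^ 90 = e2
65 ^ 06 = 63
74 ^ 06 = 72
20 ^ bb = 9b
74 ^ 95 = e1
68 ^ f2 = 9a
65 ^ 2d = 48
20 ^ 2c = 0c
2e ^ 4e = 60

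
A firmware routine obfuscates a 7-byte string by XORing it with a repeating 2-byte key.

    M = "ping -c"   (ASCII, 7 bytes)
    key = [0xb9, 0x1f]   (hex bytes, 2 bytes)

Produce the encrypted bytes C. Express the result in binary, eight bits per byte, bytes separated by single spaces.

11001001 01110110 11010111 01111000 10011001 00110010 11011010

The 2-byte key repeats, so the effective keystream is b9 1f b9 1f b9 1f b9.
byte 0: 70 XOR b9 = c9
byte 1: 69 XOR 1f = 76
byte 2: 6e XOR b9 = d7
byte 3: 67 XOR 1f = 78
byte 4: 20 XOR b9 = 99
byte 5: 2d XOR 1f = 32
byte 6: 63 XOR b9 = da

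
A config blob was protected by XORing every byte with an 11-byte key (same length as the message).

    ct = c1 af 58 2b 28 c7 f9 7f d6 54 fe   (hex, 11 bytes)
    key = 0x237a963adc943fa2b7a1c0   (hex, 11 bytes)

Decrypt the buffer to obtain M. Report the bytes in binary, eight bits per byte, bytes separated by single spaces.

11100010 11010101 11001110 00010001 11110100 01010011 11000110 11011101 01100001 11110101 00111110

XOR is its own inverse, so applying the key byte-wise gives the result directly.
c1 XOR 23 = e2
af XOR 7a = d5
58 XOR 96 = ce
2b XOR 3a = 11
28 XOR dc = f4
c7 XOR 94 = 53
f9 XOR 3f = c6
7f XOR a2 = dd
d6 XOR b7 = 61
54 XOR a1 = f5
fe XOR c0 = 3e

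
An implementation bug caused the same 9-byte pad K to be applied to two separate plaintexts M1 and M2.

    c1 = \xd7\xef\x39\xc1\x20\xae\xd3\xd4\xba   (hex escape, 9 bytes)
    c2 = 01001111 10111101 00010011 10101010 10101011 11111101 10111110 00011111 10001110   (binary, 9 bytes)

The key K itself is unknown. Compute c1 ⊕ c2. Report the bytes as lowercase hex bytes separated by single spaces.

98 52 2a 6b 8b 53 6d cb 34

c1 ⊕ c2 = (M1 ⊕ K) ⊕ (M2 ⊕ K) = M1 ⊕ M2 — the shared key cancels under XOR.
byte 0: d7 ^ 4f = 98
byte 1: ef ^ bd = 52
byte 2: 39 ^ 13 = 2a
byte 3: c1 ^ aa = 6b
byte 4: 20 ^ ab = 8b
byte 5: ae ^ fd = 53
byte 6: d3 ^ be = 6d
byte 7: d4 ^ 1f = cb
byte 8: ba ^ 8e = 34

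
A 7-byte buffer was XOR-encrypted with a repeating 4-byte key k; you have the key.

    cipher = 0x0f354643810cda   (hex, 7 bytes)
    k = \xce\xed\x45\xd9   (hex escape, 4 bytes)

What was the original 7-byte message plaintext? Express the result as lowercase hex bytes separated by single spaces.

The 4-byte key repeats, so the effective keystream is ce ed 45 d9 ce ed 45.
byte 0:  15 ⊕ 206 = 193
byte 1:  53 ⊕ 237 = 216
byte 2:  70 ⊕  69 =   3
byte 3:  67 ⊕ 217 = 154
byte 4: 129 ⊕ 206 =  79
byte 5:  12 ⊕ 237 = 225
byte 6: 218 ⊕  69 = 159

c1 d8 03 9a 4f e1 9f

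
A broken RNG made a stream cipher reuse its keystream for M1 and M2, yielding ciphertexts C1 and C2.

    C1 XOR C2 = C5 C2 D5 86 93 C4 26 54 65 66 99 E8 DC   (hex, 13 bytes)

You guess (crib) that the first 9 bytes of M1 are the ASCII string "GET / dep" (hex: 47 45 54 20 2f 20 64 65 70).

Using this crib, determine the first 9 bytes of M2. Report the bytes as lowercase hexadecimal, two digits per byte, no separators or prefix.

828781a6bce4423115

Since C1 ⊕ C2 = M1 ⊕ M2, XORing with the guessed M1 bytes yields the corresponding M2 bytes: M2 = (C1 ⊕ C2) ⊕ M1.
11000101 xor 01000111 = 10000010
11000010 xor 01000101 = 10000111
11010101 xor 01010100 = 10000001
10000110 xor 00100000 = 10100110
10010011 xor 00101111 = 10111100
11000100 xor 00100000 = 11100100
00100110 xor 01100100 = 01000010
01010100 xor 01100101 = 00110001
01100101 xor 01110000 = 00010101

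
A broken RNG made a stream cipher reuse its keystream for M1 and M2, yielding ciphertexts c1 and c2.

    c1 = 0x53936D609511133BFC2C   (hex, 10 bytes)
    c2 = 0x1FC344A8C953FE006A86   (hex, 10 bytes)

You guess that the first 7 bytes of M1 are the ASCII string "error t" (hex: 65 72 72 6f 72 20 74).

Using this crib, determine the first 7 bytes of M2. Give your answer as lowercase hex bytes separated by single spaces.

First, c1 ⊕ c2 = (M1 ⊕ K) ⊕ (M2 ⊕ K) = M1 ⊕ M2, so the key drops out. Then M2 = (M1 ⊕ M2) ⊕ M1 over the first 7 bytes.
byte 0: (53 ^ 1f) ^ 65 = 4c ^ 65 = 29
byte 1: (93 ^ c3) ^ 72 = 50 ^ 72 = 22
byte 2: (6d ^ 44) ^ 72 = 29 ^ 72 = 5b
byte 3: (60 ^ a8) ^ 6f = c8 ^ 6f = a7
byte 4: (95 ^ c9) ^ 72 = 5c ^ 72 = 2e
byte 5: (11 ^ 53) ^ 20 = 42 ^ 20 = 62
byte 6: (13 ^ fe) ^ 74 = ed ^ 74 = 99

29 22 5b a7 2e 62 99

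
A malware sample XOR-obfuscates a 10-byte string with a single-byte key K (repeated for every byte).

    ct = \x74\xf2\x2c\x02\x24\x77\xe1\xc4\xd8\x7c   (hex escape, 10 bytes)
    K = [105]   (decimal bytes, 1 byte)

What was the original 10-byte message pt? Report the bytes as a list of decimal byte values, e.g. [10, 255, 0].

[29, 155, 69, 107, 77, 30, 136, 173, 177, 21]

The 1-byte key repeats, so the effective keystream is 69 69 69 69 69 69 69 69 69 69.
byte 0: 74 XOR 69 = 1d
byte 1: f2 XOR 69 = 9b
byte 2: 2c XOR 69 = 45
byte 3: 02 XOR 69 = 6b
byte 4: 24 XOR 69 = 4d
byte 5: 77 XOR 69 = 1e
byte 6: e1 XOR 69 = 88
byte 7: c4 XOR 69 = ad
byte 8: d8 XOR 69 = b1
byte 9: 7c XOR 69 = 15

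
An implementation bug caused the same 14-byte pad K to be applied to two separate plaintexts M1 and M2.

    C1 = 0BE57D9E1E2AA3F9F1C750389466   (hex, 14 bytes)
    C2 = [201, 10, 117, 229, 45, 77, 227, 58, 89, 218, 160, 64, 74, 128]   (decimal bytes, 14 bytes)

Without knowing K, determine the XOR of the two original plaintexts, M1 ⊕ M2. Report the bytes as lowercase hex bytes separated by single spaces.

C1 ⊕ C2 = (M1 ⊕ K) ⊕ (M2 ⊕ K) = M1 ⊕ M2 — the shared key cancels under XOR.
00001011 ^ 11001001 = 11000010
11100101 ^ 00001010 = 11101111
01111101 ^ 01110101 = 00001000
10011110 ^ 11100101 = 01111011
00011110 ^ 00101101 = 00110011
00101010 ^ 01001101 = 01100111
10100011 ^ 11100011 = 01000000
11111001 ^ 00111010 = 11000011
11110001 ^ 01011001 = 10101000
11000111 ^ 11011010 = 00011101
01010000 ^ 10100000 = 11110000
00111000 ^ 01000000 = 01111000
10010100 ^ 01001010 = 11011110
01100110 ^ 10000000 = 11100110

c2 ef 08 7b 33 67 40 c3 a8 1d f0 78 de e6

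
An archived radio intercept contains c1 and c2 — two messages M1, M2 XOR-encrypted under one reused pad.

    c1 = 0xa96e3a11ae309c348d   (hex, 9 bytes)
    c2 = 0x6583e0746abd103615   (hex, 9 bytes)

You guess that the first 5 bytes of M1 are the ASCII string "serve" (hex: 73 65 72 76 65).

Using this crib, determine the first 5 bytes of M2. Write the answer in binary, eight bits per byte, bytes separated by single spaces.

First, c1 ⊕ c2 = (M1 ⊕ K) ⊕ (M2 ⊕ K) = M1 ⊕ M2, so the key drops out. Then M2 = (M1 ⊕ M2) ⊕ M1 over the first 5 bytes.
byte 0: (a9 XOR 65) XOR 73 = cc XOR 73 = bf
byte 1: (6e XOR 83) XOR 65 = ed XOR 65 = 88
byte 2: (3a XOR e0) XOR 72 = da XOR 72 = a8
byte 3: (11 XOR 74) XOR 76 = 65 XOR 76 = 13
byte 4: (ae XOR 6a) XOR 65 = c4 XOR 65 = a1

10111111 10001000 10101000 00010011 10100001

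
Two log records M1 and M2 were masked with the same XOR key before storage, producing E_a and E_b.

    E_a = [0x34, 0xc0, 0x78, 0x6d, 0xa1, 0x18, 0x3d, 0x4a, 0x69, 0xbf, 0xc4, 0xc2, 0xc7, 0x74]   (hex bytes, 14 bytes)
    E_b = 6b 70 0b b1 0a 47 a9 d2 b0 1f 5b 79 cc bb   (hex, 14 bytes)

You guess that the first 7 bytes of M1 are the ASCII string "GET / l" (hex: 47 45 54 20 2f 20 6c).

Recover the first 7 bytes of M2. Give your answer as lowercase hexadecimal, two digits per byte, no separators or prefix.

First, E_a ⊕ E_b = (M1 ⊕ K) ⊕ (M2 ⊕ K) = M1 ⊕ M2, so the key drops out. Then M2 = (M1 ⊕ M2) ⊕ M1 over the first 7 bytes.
byte 0: (34 ^ 6b) ^ 47 = 5f ^ 47 = 18
byte 1: (c0 ^ 70) ^ 45 = b0 ^ 45 = f5
byte 2: (78 ^ 0b) ^ 54 = 73 ^ 54 = 27
byte 3: (6d ^ b1) ^ 20 = dc ^ 20 = fc
byte 4: (a1 ^ 0a) ^ 2f = ab ^ 2f = 84
byte 5: (18 ^ 47) ^ 20 = 5f ^ 20 = 7f
byte 6: (3d ^ a9) ^ 6c = 94 ^ 6c = f8

18f527fc847ff8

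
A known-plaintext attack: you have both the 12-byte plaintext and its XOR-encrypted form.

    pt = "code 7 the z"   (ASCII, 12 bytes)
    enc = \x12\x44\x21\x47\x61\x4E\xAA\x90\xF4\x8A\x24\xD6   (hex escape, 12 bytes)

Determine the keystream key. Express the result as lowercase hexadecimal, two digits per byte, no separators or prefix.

Since enc = pt ⊕ key, XORing both sides with pt gives key = pt ⊕ enc.
 99 xor  18 = 113
111 xor  68 =  43
100 xor  33 =  69
101 xor  71 =  34
 32 xor  97 =  65
 55 xor  78 = 121
 32 xor 170 = 138
116 xor 144 = 228
104 xor 244 = 156
101 xor 138 = 239
 32 xor  36 =   4
122 xor 214 = 172

712b452241798ae49cef04ac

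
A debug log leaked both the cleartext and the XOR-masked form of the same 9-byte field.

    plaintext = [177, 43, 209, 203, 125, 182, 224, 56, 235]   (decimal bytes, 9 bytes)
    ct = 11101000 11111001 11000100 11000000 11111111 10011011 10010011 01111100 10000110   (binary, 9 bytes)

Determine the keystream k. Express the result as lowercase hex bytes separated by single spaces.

Since ct = plaintext ⊕ k, XORing both sides with plaintext gives k = plaintext ⊕ ct.
byte 0: 10110001 ^ 11101000 = 01011001
byte 1: 00101011 ^ 11111001 = 11010010
byte 2: 11010001 ^ 11000100 = 00010101
byte 3: 11001011 ^ 11000000 = 00001011
byte 4: 01111101 ^ 11111111 = 10000010
byte 5: 10110110 ^ 10011011 = 00101101
byte 6: 11100000 ^ 10010011 = 01110011
byte 7: 00111000 ^ 01111100 = 01000100
byte 8: 11101011 ^ 10000110 = 01101101

59 d2 15 0b 82 2d 73 44 6d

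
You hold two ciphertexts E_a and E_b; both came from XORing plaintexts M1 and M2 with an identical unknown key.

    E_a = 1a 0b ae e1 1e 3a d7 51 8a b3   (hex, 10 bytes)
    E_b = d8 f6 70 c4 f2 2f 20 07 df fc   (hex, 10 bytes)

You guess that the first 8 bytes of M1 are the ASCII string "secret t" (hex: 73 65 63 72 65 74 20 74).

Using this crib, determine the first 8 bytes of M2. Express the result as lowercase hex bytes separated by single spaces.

b1 98 bd 57 89 61 d7 22

First, E_a ⊕ E_b = (M1 ⊕ K) ⊕ (M2 ⊕ K) = M1 ⊕ M2, so the key drops out. Then M2 = (M1 ⊕ M2) ⊕ M1 over the first 8 bytes.
byte 0: (1a XOR d8) XOR 73 = c2 XOR 73 = b1
byte 1: (0b XOR f6) XOR 65 = fd XOR 65 = 98
byte 2: (ae XOR 70) XOR 63 = de XOR 63 = bd
byte 3: (e1 XOR c4) XOR 72 = 25 XOR 72 = 57
byte 4: (1e XOR f2) XOR 65 = ec XOR 65 = 89
byte 5: (3a XOR 2f) XOR 74 = 15 XOR 74 = 61
byte 6: (d7 XOR 20) XOR 20 = f7 XOR 20 = d7
byte 7: (51 XOR 07) XOR 74 = 56 XOR 74 = 22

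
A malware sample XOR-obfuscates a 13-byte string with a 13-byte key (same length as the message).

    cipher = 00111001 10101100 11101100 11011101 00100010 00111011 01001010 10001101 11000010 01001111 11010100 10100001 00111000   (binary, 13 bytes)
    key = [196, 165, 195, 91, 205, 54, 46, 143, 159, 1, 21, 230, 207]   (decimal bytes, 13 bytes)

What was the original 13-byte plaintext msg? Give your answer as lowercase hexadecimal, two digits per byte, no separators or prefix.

fd092f86ef0d64025d4ec147f7

XOR is its own inverse, so applying the key byte-wise gives the result directly.
byte 0: 00111001 xor 11000100 = 11111101
byte 1: 10101100 xor 10100101 = 00001001
byte 2: 11101100 xor 11000011 = 00101111
byte 3: 11011101 xor 01011011 = 10000110
byte 4: 00100010 xor 11001101 = 11101111
byte 5: 00111011 xor 00110110 = 00001101
byte 6: 01001010 xor 00101110 = 01100100
byte 7: 10001101 xor 10001111 = 00000010
byte 8: 11000010 xor 10011111 = 01011101
byte 9: 01001111 xor 00000001 = 01001110
byte 10: 11010100 xor 00010101 = 11000001
byte 11: 10100001 xor 11100110 = 01000111
byte 12: 00111000 xor 11001111 = 11110111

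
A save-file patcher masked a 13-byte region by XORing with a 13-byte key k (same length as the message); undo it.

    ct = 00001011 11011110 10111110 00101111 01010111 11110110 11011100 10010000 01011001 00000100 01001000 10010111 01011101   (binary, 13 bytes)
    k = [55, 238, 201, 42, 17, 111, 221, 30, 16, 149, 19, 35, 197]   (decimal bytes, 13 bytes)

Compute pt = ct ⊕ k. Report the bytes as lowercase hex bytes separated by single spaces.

XOR is its own inverse, so applying the key byte-wise gives the result directly.
byte 0: 00001011 XOR 00110111 = 00111100
byte 1: 11011110 XOR 11101110 = 00110000
byte 2: 10111110 XOR 11001001 = 01110111
byte 3: 00101111 XOR 00101010 = 00000101
byte 4: 01010111 XOR 00010001 = 01000110
byte 5: 11110110 XOR 01101111 = 10011001
byte 6: 11011100 XOR 11011101 = 00000001
byte 7: 10010000 XOR 00011110 = 10001110
byte 8: 01011001 XOR 00010000 = 01001001
byte 9: 00000100 XOR 10010101 = 10010001
byte 10: 01001000 XOR 00010011 = 01011011
byte 11: 10010111 XOR 00100011 = 10110100
byte 12: 01011101 XOR 11000101 = 10011000

3c 30 77 05 46 99 01 8e 49 91 5b b4 98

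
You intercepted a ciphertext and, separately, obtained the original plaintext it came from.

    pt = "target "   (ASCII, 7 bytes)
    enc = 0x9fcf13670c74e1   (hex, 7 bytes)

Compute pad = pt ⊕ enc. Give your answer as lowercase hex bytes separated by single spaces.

Since enc = pt ⊕ pad, XORing both sides with pt gives pad = pt ⊕ enc.
byte 0: 74 ^ 9f = eb
byte 1: 61 ^ cf = ae
byte 2: 72 ^ 13 = 61
byte 3: 67 ^ 67 = 00
byte 4: 65 ^ 0c = 69
byte 5: 74 ^ 74 = 00
byte 6: 20 ^ e1 = c1

eb ae 61 00 69 00 c1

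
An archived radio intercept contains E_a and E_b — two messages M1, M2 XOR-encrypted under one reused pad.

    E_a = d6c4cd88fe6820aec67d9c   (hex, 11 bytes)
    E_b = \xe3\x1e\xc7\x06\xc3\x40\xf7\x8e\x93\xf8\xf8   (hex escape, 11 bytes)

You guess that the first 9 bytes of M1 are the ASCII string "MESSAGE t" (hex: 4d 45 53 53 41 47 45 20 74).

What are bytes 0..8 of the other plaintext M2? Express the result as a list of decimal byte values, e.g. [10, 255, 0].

First, E_a ⊕ E_b = (M1 ⊕ K) ⊕ (M2 ⊕ K) = M1 ⊕ M2, so the key drops out. Then M2 = (M1 ⊕ M2) ⊕ M1 over the first 9 bytes.
byte 0: (d6 ⊕ e3) ⊕ 4d = 35 ⊕ 4d = 78
byte 1: (c4 ⊕ 1e) ⊕ 45 = da ⊕ 45 = 9f
byte 2: (cd ⊕ c7) ⊕ 53 = 0a ⊕ 53 = 59
byte 3: (88 ⊕ 06) ⊕ 53 = 8e ⊕ 53 = dd
byte 4: (fe ⊕ c3) ⊕ 41 = 3d ⊕ 41 = 7c
byte 5: (68 ⊕ 40) ⊕ 47 = 28 ⊕ 47 = 6f
byte 6: (20 ⊕ f7) ⊕ 45 = d7 ⊕ 45 = 92
byte 7: (ae ⊕ 8e) ⊕ 20 = 20 ⊕ 20 = 00
byte 8: (c6 ⊕ 93) ⊕ 74 = 55 ⊕ 74 = 21

[120, 159, 89, 221, 124, 111, 146, 0, 33]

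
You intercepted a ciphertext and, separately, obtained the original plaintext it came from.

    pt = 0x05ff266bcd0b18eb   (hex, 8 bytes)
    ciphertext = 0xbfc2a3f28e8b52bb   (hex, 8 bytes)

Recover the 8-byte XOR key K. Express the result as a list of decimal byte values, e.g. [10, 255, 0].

Since ciphertext = pt ⊕ K, XORing both sides with pt gives K = pt ⊕ ciphertext.
  5 XOR 191 = 186
255 XOR 194 =  61
 38 XOR 163 = 133
107 XOR 242 = 153
205 XOR 142 =  67
 11 XOR 139 = 128
 24 XOR  82 =  74
235 XOR 187 =  80

[186, 61, 133, 153, 67, 128, 74, 80]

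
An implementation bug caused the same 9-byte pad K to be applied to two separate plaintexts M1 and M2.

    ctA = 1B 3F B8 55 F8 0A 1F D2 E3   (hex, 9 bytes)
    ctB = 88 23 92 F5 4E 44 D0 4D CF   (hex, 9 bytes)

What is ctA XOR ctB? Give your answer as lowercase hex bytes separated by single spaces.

93 1c 2a a0 b6 4e cf 9f 2c

ctA ⊕ ctB = (M1 ⊕ K) ⊕ (M2 ⊕ K) = M1 ⊕ M2 — the shared key cancels under XOR.
byte 0:  27 XOR 136 = 147
byte 1:  63 XOR  35 =  28
byte 2: 184 XOR 146 =  42
byte 3:  85 XOR 245 = 160
byte 4: 248 XOR  78 = 182
byte 5:  10 XOR  68 =  78
byte 6:  31 XOR 208 = 207
byte 7: 210 XOR  77 = 159
byte 8: 227 XOR 207 =  44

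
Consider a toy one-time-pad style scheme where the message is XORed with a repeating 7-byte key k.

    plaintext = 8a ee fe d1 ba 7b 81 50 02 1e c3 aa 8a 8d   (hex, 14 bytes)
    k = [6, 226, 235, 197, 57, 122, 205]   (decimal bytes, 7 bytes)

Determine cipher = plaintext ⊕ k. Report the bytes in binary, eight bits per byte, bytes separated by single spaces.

10001100 00001100 00010101 00010100 10000011 00000001 01001100 01010110 11100000 11110101 00000110 10010011 11110000 01000000

The 7-byte key repeats, so the effective keystream is 06 e2 eb c5 39 7a cd 06 e2 eb c5 39 7a cd.
byte 0: 8a XOR 06 = 8c
byte 1: ee XOR e2 = 0c
byte 2: fe XOR eb = 15
byte 3: d1 XOR c5 = 14
byte 4: ba XOR 39 = 83
byte 5: 7b XOR 7a = 01
byte 6: 81 XOR cd = 4c
byte 7: 50 XOR 06 = 56
byte 8: 02 XOR e2 = e0
byte 9: 1e XOR eb = f5
byte 10: c3 XOR c5 = 06
byte 11: aa XOR 39 = 93
byte 12: 8a XOR 7a = f0
byte 13: 8d XOR cd = 40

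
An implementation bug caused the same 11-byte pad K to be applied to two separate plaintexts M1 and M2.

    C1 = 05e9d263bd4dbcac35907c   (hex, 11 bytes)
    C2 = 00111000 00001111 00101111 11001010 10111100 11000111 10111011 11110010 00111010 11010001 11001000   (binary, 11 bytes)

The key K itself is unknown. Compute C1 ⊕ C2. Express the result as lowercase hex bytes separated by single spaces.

C1 ⊕ C2 = (M1 ⊕ K) ⊕ (M2 ⊕ K) = M1 ⊕ M2 — the shared key cancels under XOR.
05 xor 38 = 3d
e9 xor 0f = e6
d2 xor 2f = fd
63 xor ca = a9
bd xor bc = 01
4d xor c7 = 8a
bc xor bb = 07
ac xor f2 = 5e
35 xor 3a = 0f
90 xor d1 = 41
7c xor c8 = b4

3d e6 fd a9 01 8a 07 5e 0f 41 b4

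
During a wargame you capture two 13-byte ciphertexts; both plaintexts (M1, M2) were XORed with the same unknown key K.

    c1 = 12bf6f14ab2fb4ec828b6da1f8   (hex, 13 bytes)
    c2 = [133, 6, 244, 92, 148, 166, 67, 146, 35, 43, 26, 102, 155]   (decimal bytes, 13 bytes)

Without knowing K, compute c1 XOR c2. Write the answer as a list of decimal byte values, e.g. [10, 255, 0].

[151, 185, 155, 72, 63, 137, 247, 126, 161, 160, 119, 199, 99]

c1 ⊕ c2 = (M1 ⊕ K) ⊕ (M2 ⊕ K) = M1 ⊕ M2 — the shared key cancels under XOR.
12 xor 85 = 97
bf xor 06 = b9
6f xor f4 = 9b
14 xor 5c = 48
ab xor 94 = 3f
2f xor a6 = 89
b4 xor 43 = f7
ec xor 92 = 7e
82 xor 23 = a1
8b xor 2b = a0
6d xor 1a = 77
a1 xor 66 = c7
f8 xor 9b = 63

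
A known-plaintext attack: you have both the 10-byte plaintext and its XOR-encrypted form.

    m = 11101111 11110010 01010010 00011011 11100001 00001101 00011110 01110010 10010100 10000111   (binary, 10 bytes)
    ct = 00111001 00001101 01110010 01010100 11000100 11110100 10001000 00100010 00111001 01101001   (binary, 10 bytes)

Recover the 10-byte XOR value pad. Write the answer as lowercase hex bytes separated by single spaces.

d6 ff 20 4f 25 f9 96 50 ad ee

Since ct = m ⊕ pad, XORing both sides with m gives pad = m ⊕ ct.
11101111 ⊕ 00111001 = 11010110
11110010 ⊕ 00001101 = 11111111
01010010 ⊕ 01110010 = 00100000
00011011 ⊕ 01010100 = 01001111
11100001 ⊕ 11000100 = 00100101
00001101 ⊕ 11110100 = 11111001
00011110 ⊕ 10001000 = 10010110
01110010 ⊕ 00100010 = 01010000
10010100 ⊕ 00111001 = 10101101
10000111 ⊕ 01101001 = 11101110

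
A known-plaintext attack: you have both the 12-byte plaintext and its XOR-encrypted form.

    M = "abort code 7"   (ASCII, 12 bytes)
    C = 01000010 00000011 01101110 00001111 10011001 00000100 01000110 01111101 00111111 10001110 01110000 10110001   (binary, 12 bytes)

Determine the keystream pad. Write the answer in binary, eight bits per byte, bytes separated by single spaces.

Since C = M ⊕ pad, XORing both sides with M gives pad = M ⊕ C.
byte 0:  97 xor  66 =  35
byte 1:  98 xor   3 =  97
byte 2: 111 xor 110 =   1
byte 3: 114 xor  15 = 125
byte 4: 116 xor 153 = 237
byte 5:  32 xor   4 =  36
byte 6:  99 xor  70 =  37
byte 7: 111 xor 125 =  18
byte 8: 100 xor  63 =  91
byte 9: 101 xor 142 = 235
byte 10:  32 xor 112 =  80
byte 11:  55 xor 177 = 134

00100011 01100001 00000001 01111101 11101101 00100100 00100101 00010010 01011011 11101011 01010000 10000110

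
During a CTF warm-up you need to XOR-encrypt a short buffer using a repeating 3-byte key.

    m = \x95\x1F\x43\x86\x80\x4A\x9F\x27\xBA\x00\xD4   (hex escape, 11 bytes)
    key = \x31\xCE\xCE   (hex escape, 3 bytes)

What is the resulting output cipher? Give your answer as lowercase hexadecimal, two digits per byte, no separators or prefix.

a4d18db74e84aee974311a

The 3-byte key repeats, so the effective keystream is 31 ce ce 31 ce ce 31 ce ce 31 ce.
byte 0: 95 xor 31 = a4
byte 1: 1f xor ce = d1
byte 2: 43 xor ce = 8d
byte 3: 86 xor 31 = b7
byte 4: 80 xor ce = 4e
byte 5: 4a xor ce = 84
byte 6: 9f xor 31 = ae
byte 7: 27 xor ce = e9
byte 8: ba xor ce = 74
byte 9: 00 xor 31 = 31
byte 10: d4 xor ce = 1a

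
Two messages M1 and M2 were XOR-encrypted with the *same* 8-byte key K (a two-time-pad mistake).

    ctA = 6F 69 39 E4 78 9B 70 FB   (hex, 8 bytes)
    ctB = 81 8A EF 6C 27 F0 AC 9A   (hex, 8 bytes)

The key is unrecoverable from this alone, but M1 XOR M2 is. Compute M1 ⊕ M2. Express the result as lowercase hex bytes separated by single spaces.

ee e3 d6 88 5f 6b dc 61

ctA ⊕ ctB = (M1 ⊕ K) ⊕ (M2 ⊕ K) = M1 ⊕ M2 — the shared key cancels under XOR.
111 XOR 129 = 238
105 XOR 138 = 227
 57 XOR 239 = 214
228 XOR 108 = 136
120 XOR  39 =  95
155 XOR 240 = 107
112 XOR 172 = 220
251 XOR 154 =  97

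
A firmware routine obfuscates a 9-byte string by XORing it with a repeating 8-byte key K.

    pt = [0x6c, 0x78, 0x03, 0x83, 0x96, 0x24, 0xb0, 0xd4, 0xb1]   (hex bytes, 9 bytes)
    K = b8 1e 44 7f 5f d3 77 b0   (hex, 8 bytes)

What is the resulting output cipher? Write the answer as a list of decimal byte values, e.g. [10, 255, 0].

[212, 102, 71, 252, 201, 247, 199, 100, 9]

The 8-byte key repeats, so the effective keystream is b8 1e 44 7f 5f d3 77 b0 b8.
byte 0: 01101100 XOR 10111000 = 11010100
byte 1: 01111000 XOR 00011110 = 01100110
byte 2: 00000011 XOR 01000100 = 01000111
byte 3: 10000011 XOR 01111111 = 11111100
byte 4: 10010110 XOR 01011111 = 11001001
byte 5: 00100100 XOR 11010011 = 11110111
byte 6: 10110000 XOR 01110111 = 11000111
byte 7: 11010100 XOR 10110000 = 01100100
byte 8: 10110001 XOR 10111000 = 00001001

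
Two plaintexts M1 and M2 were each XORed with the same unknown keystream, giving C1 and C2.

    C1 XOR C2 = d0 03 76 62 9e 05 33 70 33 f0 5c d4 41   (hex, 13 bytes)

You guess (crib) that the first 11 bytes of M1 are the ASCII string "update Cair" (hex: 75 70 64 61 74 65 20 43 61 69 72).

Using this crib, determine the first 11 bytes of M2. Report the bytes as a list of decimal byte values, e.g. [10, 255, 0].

Since C1 ⊕ C2 = M1 ⊕ M2, XORing with the guessed M1 bytes yields the corresponding M2 bytes: M2 = (C1 ⊕ C2) ⊕ M1.
d0 ^ 75 = a5
03 ^ 70 = 73
76 ^ 64 = 12
62 ^ 61 = 03
9e ^ 74 = ea
05 ^ 65 = 60
33 ^ 20 = 13
70 ^ 43 = 33
33 ^ 61 = 52
f0 ^ 69 = 99
5c ^ 72 = 2e

[165, 115, 18, 3, 234, 96, 19, 51, 82, 153, 46]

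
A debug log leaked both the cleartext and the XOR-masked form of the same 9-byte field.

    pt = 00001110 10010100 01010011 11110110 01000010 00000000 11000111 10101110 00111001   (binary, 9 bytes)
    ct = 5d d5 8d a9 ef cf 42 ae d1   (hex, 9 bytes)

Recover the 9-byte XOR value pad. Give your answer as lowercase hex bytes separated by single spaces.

Since ct = pt ⊕ pad, XORing both sides with pt gives pad = pt ⊕ ct.
byte 0: 0e XOR 5d = 53
byte 1: 94 XOR d5 = 41
byte 2: 53 XOR 8d = de
byte 3: f6 XOR a9 = 5f
byte 4: 42 XOR ef = ad
byte 5: 00 XOR cf = cf
byte 6: c7 XOR 42 = 85
byte 7: ae XOR ae = 00
byte 8: 39 XOR d1 = e8

53 41 de 5f ad cf 85 00 e8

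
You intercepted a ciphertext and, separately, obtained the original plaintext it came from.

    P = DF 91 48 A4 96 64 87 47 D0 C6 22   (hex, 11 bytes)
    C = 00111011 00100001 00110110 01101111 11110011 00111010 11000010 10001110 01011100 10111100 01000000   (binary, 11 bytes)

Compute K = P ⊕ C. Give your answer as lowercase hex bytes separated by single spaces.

e4 b0 7e cb 65 5e 45 c9 8c 7a 62

Since C = P ⊕ K, XORing both sides with P gives K = P ⊕ C.
byte 0: df ^ 3b = e4
byte 1: 91 ^ 21 = b0
byte 2: 48 ^ 36 = 7e
byte 3: a4 ^ 6f = cb
byte 4: 96 ^ f3 = 65
byte 5: 64 ^ 3a = 5e
byte 6: 87 ^ c2 = 45
byte 7: 47 ^ 8e = c9
byte 8: d0 ^ 5c = 8c
byte 9: c6 ^ bc = 7a
byte 10: 22 ^ 40 = 62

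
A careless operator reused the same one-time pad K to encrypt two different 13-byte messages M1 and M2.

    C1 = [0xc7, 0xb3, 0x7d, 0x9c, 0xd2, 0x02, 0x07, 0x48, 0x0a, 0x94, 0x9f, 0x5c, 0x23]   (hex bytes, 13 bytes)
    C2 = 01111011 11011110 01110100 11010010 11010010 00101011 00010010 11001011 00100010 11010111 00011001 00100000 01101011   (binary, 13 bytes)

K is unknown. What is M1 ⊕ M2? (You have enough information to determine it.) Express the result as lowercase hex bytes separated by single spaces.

bc 6d 09 4e 00 29 15 83 28 43 86 7c 48

C1 ⊕ C2 = (M1 ⊕ K) ⊕ (M2 ⊕ K) = M1 ⊕ M2 — the shared key cancels under XOR.
byte 0: c7 ^ 7b = bc
byte 1: b3 ^ de = 6d
byte 2: 7d ^ 74 = 09
byte 3: 9c ^ d2 = 4e
byte 4: d2 ^ d2 = 00
byte 5: 02 ^ 2b = 29
byte 6: 07 ^ 12 = 15
byte 7: 48 ^ cb = 83
byte 8: 0a ^ 22 = 28
byte 9: 94 ^ d7 = 43
byte 10: 9f ^ 19 = 86
byte 11: 5c ^ 20 = 7c
byte 12: 23 ^ 6b = 48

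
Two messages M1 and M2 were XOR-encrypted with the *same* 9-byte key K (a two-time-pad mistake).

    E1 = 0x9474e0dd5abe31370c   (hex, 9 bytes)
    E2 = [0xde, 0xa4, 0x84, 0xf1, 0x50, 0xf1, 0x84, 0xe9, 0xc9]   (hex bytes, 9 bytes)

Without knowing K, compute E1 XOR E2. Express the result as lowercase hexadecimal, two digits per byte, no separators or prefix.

4ad0642c0a4fb5dec5

E1 ⊕ E2 = (M1 ⊕ K) ⊕ (M2 ⊕ K) = M1 ⊕ M2 — the shared key cancels under XOR.
10010100 ^ 11011110 = 01001010
01110100 ^ 10100100 = 11010000
11100000 ^ 10000100 = 01100100
11011101 ^ 11110001 = 00101100
01011010 ^ 01010000 = 00001010
10111110 ^ 11110001 = 01001111
00110001 ^ 10000100 = 10110101
00110111 ^ 11101001 = 11011110
00001100 ^ 11001001 = 11000101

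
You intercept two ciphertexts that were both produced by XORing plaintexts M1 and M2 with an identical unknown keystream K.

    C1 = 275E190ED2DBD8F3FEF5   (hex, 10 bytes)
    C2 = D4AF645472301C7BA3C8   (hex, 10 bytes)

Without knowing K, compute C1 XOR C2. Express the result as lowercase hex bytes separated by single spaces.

f3 f1 7d 5a a0 eb c4 88 5d 3d

C1 ⊕ C2 = (M1 ⊕ K) ⊕ (M2 ⊕ K) = M1 ⊕ M2 — the shared key cancels under XOR.
27 ^ d4 = f3
5e ^ af = f1
19 ^ 64 = 7d
0e ^ 54 = 5a
d2 ^ 72 = a0
db ^ 30 = eb
d8 ^ 1c = c4
f3 ^ 7b = 88
fe ^ a3 = 5d
f5 ^ c8 = 3d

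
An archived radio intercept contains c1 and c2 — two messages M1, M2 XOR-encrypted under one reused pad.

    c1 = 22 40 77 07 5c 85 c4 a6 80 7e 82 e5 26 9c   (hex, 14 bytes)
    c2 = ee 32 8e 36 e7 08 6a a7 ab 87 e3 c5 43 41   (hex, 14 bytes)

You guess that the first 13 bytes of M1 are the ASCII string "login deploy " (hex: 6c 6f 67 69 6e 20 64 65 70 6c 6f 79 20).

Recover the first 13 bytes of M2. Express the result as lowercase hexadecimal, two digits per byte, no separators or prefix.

a01d9e58d5adca645b950e5945

First, c1 ⊕ c2 = (M1 ⊕ K) ⊕ (M2 ⊕ K) = M1 ⊕ M2, so the key drops out. Then M2 = (M1 ⊕ M2) ⊕ M1 over the first 13 bytes.
byte 0: (22 xor ee) xor 6c = cc xor 6c = a0
byte 1: (40 xor 32) xor 6f = 72 xor 6f = 1d
byte 2: (77 xor 8e) xor 67 = f9 xor 67 = 9e
byte 3: (07 xor 36) xor 69 = 31 xor 69 = 58
byte 4: (5c xor e7) xor 6e = bb xor 6e = d5
byte 5: (85 xor 08) xor 20 = 8d xor 20 = ad
byte 6: (c4 xor 6a) xor 64 = ae xor 64 = ca
byte 7: (a6 xor a7) xor 65 = 01 xor 65 = 64
byte 8: (80 xor ab) xor 70 = 2b xor 70 = 5b
byte 9: (7e xor 87) xor 6c = f9 xor 6c = 95
byte 10: (82 xor e3) xor 6f = 61 xor 6f = 0e
byte 11: (e5 xor c5) xor 79 = 20 xor 79 = 59
byte 12: (26 xor 43) xor 20 = 65 xor 20 = 45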